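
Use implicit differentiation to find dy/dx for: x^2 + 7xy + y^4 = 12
Apply d/dx to both sides, remembering that y depends on x. Each occurrence of y therefore brings in a y' = dy/dx via the chain rule.

With F(x, y) equal to the left-hand side minus the right, differentiate F term by term:
  d/dx[x^2] = 2x
  d/dx[7xy] = 7x·y' + 7y
  d/dx[y^4] = 4y^3·y'
  d/dx[-12] = 0
Adding these up, d/dx[F] = 0 becomes
  (2x + 7y) + (7x + 4y^3)·y' = 0,
so isolating y',
  dy/dx = -(2x + 7y)/(7x + 4y^3) = (-2x - 7y)/(7x + 4y^3)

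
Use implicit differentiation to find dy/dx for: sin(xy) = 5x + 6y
Differentiate the relation implicitly: treat y = y(x) and apply the chain rule, so every y-derivative picks up a y' = dy/dx factor.

With everything moved to the left-hand side, differentiate term by term:
  d/dx[-5x] = -5
  d/dx[-6y] = -6·y'
  d/dx[sin(xy)] = (x·y' + y)·cos(xy)

Separating the contributions that come from x directly and those that come through y:
  without y':      y·cos(xy) - 5
  multiplying y':  x·cos(xy) - 6

so (y·cos(xy) - 5) + (x·cos(xy) - 6)·y' = 0, and therefore
  dy/dx = -(y·cos(xy) - 5)/(x·cos(xy) - 6) = (-y·cos(xy) + 5)/(x·cos(xy) - 6)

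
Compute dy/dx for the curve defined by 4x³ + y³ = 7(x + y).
Differentiate both sides with respect to x, treating y as y(x). By the chain rule, any term containing y contributes a factor of y' = dy/dx when we differentiate it.

Move every term to one side and write the relation as F(x, y) = 0. Term by term,
  d/dx[4x^3] = 12x^2
  d/dx[-7x] = -7
  d/dx[y^3] = 3y^2·y'
  d/dx[-7y] = -7·y'

The pieces without y' make up ∂F/∂x and the coefficient of y' is ∂F/∂y:
  ∂F/∂x = 12x^2 - 7,
  ∂F/∂y = 3y^2 - 7.

Since d/dx[F] = ∂F/∂x + (∂F/∂y)·y' = 0, solve for y':
  (∂F/∂y)·y' = -∂F/∂x
  dy/dx = -(∂F/∂x)/(∂F/∂y) = -(12x^2 - 7)/(3y^2 - 7) = (7 - 12x^2)/(3y^2 - 7)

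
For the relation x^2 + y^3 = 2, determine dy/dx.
Apply d/dx to both sides, remembering that y depends on x. Each occurrence of y therefore brings in a y' = dy/dx via the chain rule.

With F(x, y) equal to the left-hand side minus the right, differentiate F term by term:
  d/dx[x^2] = 2x
  d/dx[y^3] = 3y^2·y'
  d/dx[-2] = 0
Adding these up, d/dx[F] = 0 becomes
  (2x) + (3y^2)·y' = 0,
so isolating y',
  dy/dx = -(2x)/(3y^2) = -2x/(3y^2)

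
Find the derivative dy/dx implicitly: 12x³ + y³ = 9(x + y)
Differentiate the relation implicitly: treat y = y(x) and apply the chain rule, so every y-derivative picks up a y' = dy/dx factor.

With everything moved to the left-hand side, differentiate term by term:
  d/dx[12x^3] = 36x^2
  d/dx[-9x] = -9
  d/dx[y^3] = 3y^2·y'
  d/dx[-9y] = -9·y'

Separating the contributions that come from x directly and those that come through y:
  without y':      36x^2 - 9
  multiplying y':  3y^2 - 9

so (36x^2 - 9) + (3y^2 - 9)·y' = 0, and therefore
  dy/dx = -(36x^2 - 9)/(3y^2 - 9) = 3(1 - 4x^2)/(y^2 - 3)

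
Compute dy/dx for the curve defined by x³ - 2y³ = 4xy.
Differentiate the relation implicitly: treat y = y(x) and apply the chain rule, so every y-derivative picks up a y' = dy/dx factor.

With everything moved to the left-hand side, differentiate term by term:
  d/dx[x^3] = 3x^2
  d/dx[-4xy] = -4x·y' - 4y
  d/dx[-2y^3] = -6y^2·y'

Separating the contributions that come from x directly and those that come through y:
  without y':      3x^2 - 4y
  multiplying y':  -4x - 6y^2

so (3x^2 - 4y) + (-4x - 6y^2)·y' = 0, and therefore
  dy/dx = -(3x^2 - 4y)/(-4x - 6y^2) = (3x^2 - 4y)/(2(2x + 3y^2))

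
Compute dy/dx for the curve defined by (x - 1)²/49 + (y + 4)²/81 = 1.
Differentiate the relation implicitly: treat y = y(x) and apply the chain rule, so every y-derivative picks up a y' = dy/dx factor.

With everything moved to the left-hand side, differentiate term by term:
  d/dx[(x - 1)^2/49] = 2x/49 - 2/49
  d/dx[(y + 4)^2/81] = 2·y'(y + 4)/81
  d/dx[-1] = 0

Separating the contributions that come from x directly and those that come through y:
  without y':      2x/49 - 2/49
  multiplying y':  2y/81 + 8/81

so (2x/49 - 2/49) + (2y/81 + 8/81)·y' = 0, and therefore
  dy/dx = -(2x/49 - 2/49)/(2y/81 + 8/81)
        = -(2(x - 1)/49)/(2(y + 4)/81) = 81(1 - x)/(49(y + 4))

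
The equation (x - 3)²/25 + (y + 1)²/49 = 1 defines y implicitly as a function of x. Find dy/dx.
Take d/dx of both sides. Since y is implicitly a function of x, the chain rule attaches a y' = dy/dx factor whenever we differentiate through y.

Set F(x, y) = (left side) − (right side), so the curve is F = 0. Differentiating each term of F:
  d/dx[(x - 3)^2/25] = 2x/25 - 6/25
  d/dx[(y + 1)^2/49] = 2·y'(y + 1)/49
  d/dx[-1] = 0

Collecting, the y'-free part is the partial derivative in x and the y' coefficient is the partial derivative in y:
  ∂F/∂x = 2x/25 - 6/25
  ∂F/∂y = 2y/49 + 2/49

so d/dx[F(x, y(x))] = ∂F/∂x + (∂F/∂y)·y' = 0. Rearranging,
  dy/dx = -(∂F/∂x)/(∂F/∂y) = -(2x/25 - 6/25)/(2y/49 + 2/49)
        = -(2(x - 3)/25)/(2(y + 1)/49) = 49(3 - x)/(25(y + 1))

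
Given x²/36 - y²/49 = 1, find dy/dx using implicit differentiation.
Differentiate the relation implicitly: treat y = y(x) and apply the chain rule, so every y-derivative picks up a y' = dy/dx factor.

With everything moved to the left-hand side, differentiate term by term:
  d/dx[x^2/36] = x/18
  d/dx[-y^2/49] = -2y·y'/49
  d/dx[-1] = 0

Separating the contributions that come from x directly and those that come through y:
  without y':      x/18
  multiplying y':  -2y/49

so (x/18) + (-2y/49)·y' = 0, and therefore
  dy/dx = -(x/18)/(-2y/49) = 49x/(36y)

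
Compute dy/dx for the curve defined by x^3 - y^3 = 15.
Differentiate both sides with respect to x, treating y as y(x). By the chain rule, any term containing y contributes a factor of y' = dy/dx when we differentiate it.

Move every term to one side and write the relation as F(x, y) = 0. Term by term,
  d/dx[x^3] = 3x^2
  d/dx[-y^3] = -3y^2·y'
  d/dx[-15] = 0

The pieces without y' make up ∂F/∂x and the coefficient of y' is ∂F/∂y:
  ∂F/∂x = 3x^2,
  ∂F/∂y = -3y^2.

Since d/dx[F] = ∂F/∂x + (∂F/∂y)·y' = 0, solve for y':
  (∂F/∂y)·y' = -∂F/∂x
  dy/dx = -(∂F/∂x)/(∂F/∂y) = -(3x^2)/(-3y^2) = x^2/y^2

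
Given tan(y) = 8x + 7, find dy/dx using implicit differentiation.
Take d/dx of both sides. Since y is implicitly a function of x, the chain rule attaches a y' = dy/dx factor whenever we differentiate through y.

Set F(x, y) = (left side) − (right side), so the curve is F = 0. Differentiating each term of F:
  d/dx[-8x] = -8
  d/dx[tan(y)] = y'(tan(y)^2 + 1)
  d/dx[-7] = 0

Collecting, the y'-free part is the partial derivative in x and the y' coefficient is the partial derivative in y:
  ∂F/∂x = -8
  ∂F/∂y = tan(y)^2 + 1

so d/dx[F(x, y(x))] = ∂F/∂x + (∂F/∂y)·y' = 0. Rearranging,
  dy/dx = -(∂F/∂x)/(∂F/∂y) = -(-8)/(tan(y)^2 + 1) = 8cos(y)^2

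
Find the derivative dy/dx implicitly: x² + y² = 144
Apply d/dx to both sides, remembering that y depends on x. Each occurrence of y therefore brings in a y' = dy/dx via the chain rule.

With F(x, y) equal to the left-hand side minus the right, differentiate F term by term:
  d/dx[x^2] = 2x
  d/dx[y^2] = 2y·y'
  d/dx[-144] = 0
Adding these up, d/dx[F] = 0 becomes
  (2x) + (2y)·y' = 0,
so isolating y',
  dy/dx = -(2x)/(2y) = -x/y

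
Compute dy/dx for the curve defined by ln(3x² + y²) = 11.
Differentiate both sides with respect to x, treating y as y(x). By the chain rule, any term containing y contributes a factor of y' = dy/dx when we differentiate it.

Move every term to one side and write the relation as F(x, y) = 0. Term by term,
  d/dx[ln(3x^2 + y^2)] = (6x + 2y·y')/(3x^2 + y^2)
  d/dx[-11] = 0

The pieces without y' make up ∂F/∂x and the coefficient of y' is ∂F/∂y:
  ∂F/∂x = 6x/(3x^2 + y^2),
  ∂F/∂y = 2y/(3x^2 + y^2).

Since d/dx[F] = ∂F/∂x + (∂F/∂y)·y' = 0, solve for y':
  (∂F/∂y)·y' = -∂F/∂x
  dy/dx = -(∂F/∂x)/(∂F/∂y) = -(6x/(3x^2 + y^2))/(2y/(3x^2 + y^2)) = -3x/y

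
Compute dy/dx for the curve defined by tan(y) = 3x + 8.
Apply d/dx to both sides, remembering that y depends on x. Each occurrence of y therefore brings in a y' = dy/dx via the chain rule.

With F(x, y) equal to the left-hand side minus the right, differentiate F term by term:
  d/dx[-3x] = -3
  d/dx[tan(y)] = y'(tan(y)^2 + 1)
  d/dx[-8] = 0
Adding these up, d/dx[F] = 0 becomes
  (-3) + (tan(y)^2 + 1)·y' = 0,
so isolating y',
  dy/dx = -(-3)/(tan(y)^2 + 1) = 3cos(y)^2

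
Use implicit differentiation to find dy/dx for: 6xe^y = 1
Differentiate both sides with respect to x, treating y as y(x). By the chain rule, any term containing y contributes a factor of y' = dy/dx when we differentiate it.

Move every term to one side and write the relation as F(x, y) = 0. Term by term,
  d/dx[6x·e^(y)] = 6x·y'·e^(y) + 6e^(y)
  d/dx[-1] = 0

The pieces without y' make up ∂F/∂x and the coefficient of y' is ∂F/∂y:
  ∂F/∂x = 6e^(y),
  ∂F/∂y = 6x·e^(y).

Since d/dx[F] = ∂F/∂x + (∂F/∂y)·y' = 0, solve for y':
  (∂F/∂y)·y' = -∂F/∂x
  dy/dx = -(∂F/∂x)/(∂F/∂y) = -(6e^(y))/(6x·e^(y)) = -1/x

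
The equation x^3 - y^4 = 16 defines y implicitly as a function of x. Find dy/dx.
Differentiate the relation implicitly: treat y = y(x) and apply the chain rule, so every y-derivative picks up a y' = dy/dx factor.

With everything moved to the left-hand side, differentiate term by term:
  d/dx[x^3] = 3x^2
  d/dx[-y^4] = -4y^3·y'
  d/dx[-16] = 0

Separating the contributions that come from x directly and those that come through y:
  without y':      3x^2
  multiplying y':  -4y^3

so (3x^2) + (-4y^3)·y' = 0, and therefore
  dy/dx = -(3x^2)/(-4y^3) = 3x^2/(4y^3)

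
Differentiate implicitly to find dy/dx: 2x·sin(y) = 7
Take d/dx of both sides. Since y is implicitly a function of x, the chain rule attaches a y' = dy/dx factor whenever we differentiate through y.

Set F(x, y) = (left side) − (right side), so the curve is F = 0. Differentiating each term of F:
  d/dx[2x·sin(y)] = 2x·y'·cos(y) + 2sin(y)
  d/dx[-7] = 0

Collecting, the y'-free part is the partial derivative in x and the y' coefficient is the partial derivative in y:
  ∂F/∂x = 2sin(y)
  ∂F/∂y = 2x·cos(y)

so d/dx[F(x, y(x))] = ∂F/∂x + (∂F/∂y)·y' = 0. Rearranging,
  dy/dx = -(∂F/∂x)/(∂F/∂y) = -(2sin(y))/(2x·cos(y)) = -tan(y)/x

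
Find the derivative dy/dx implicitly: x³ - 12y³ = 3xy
Apply d/dx to both sides, remembering that y depends on x. Each occurrence of y therefore brings in a y' = dy/dx via the chain rule.

With F(x, y) equal to the left-hand side minus the right, differentiate F term by term:
  d/dx[x^3] = 3x^2
  d/dx[-3xy] = -3x·y' - 3y
  d/dx[-12y^3] = -36y^2·y'
Adding these up, d/dx[F] = 0 becomes
  (3x^2 - 3y) + (-3x - 36y^2)·y' = 0,
so isolating y',
  dy/dx = -(3x^2 - 3y)/(-3x - 36y^2) = (x^2 - y)/(x + 12y^2)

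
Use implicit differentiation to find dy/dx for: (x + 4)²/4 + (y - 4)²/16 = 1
Differentiate the relation implicitly: treat y = y(x) and apply the chain rule, so every y-derivative picks up a y' = dy/dx factor.

With everything moved to the left-hand side, differentiate term by term:
  d/dx[(x + 4)^2/4] = x/2 + 2
  d/dx[(y - 4)^2/16] = y'(y - 4)/8
  d/dx[-1] = 0

Separating the contributions that come from x directly and those that come through y:
  without y':      x/2 + 2
  multiplying y':  y/8 - 1/2

so (x/2 + 2) + (y/8 - 1/2)·y' = 0, and therefore
  dy/dx = -(x/2 + 2)/(y/8 - 1/2)
        = -((x + 4)/2)/((y - 4)/8) = 4(-x - 4)/(y - 4)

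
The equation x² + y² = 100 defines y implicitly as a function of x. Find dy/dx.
Differentiate both sides with respect to x, treating y as y(x). By the chain rule, any term containing y contributes a factor of y' = dy/dx when we differentiate it.

Move every term to one side and write the relation as F(x, y) = 0. Term by term,
  d/dx[x^2] = 2x
  d/dx[y^2] = 2y·y'
  d/dx[-100] = 0

The pieces without y' make up ∂F/∂x and the coefficient of y' is ∂F/∂y:
  ∂F/∂x = 2x,
  ∂F/∂y = 2y.

Since d/dx[F] = ∂F/∂x + (∂F/∂y)·y' = 0, solve for y':
  (∂F/∂y)·y' = -∂F/∂x
  dy/dx = -(∂F/∂x)/(∂F/∂y) = -(2x)/(2y) = -x/y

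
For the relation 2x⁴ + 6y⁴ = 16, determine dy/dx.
Differentiate both sides with respect to x, treating y as y(x). By the chain rule, any term containing y contributes a factor of y' = dy/dx when we differentiate it.

Move every term to one side and write the relation as F(x, y) = 0. Term by term,
  d/dx[2x^4] = 8x^3
  d/dx[6y^4] = 24y^3·y'
  d/dx[-16] = 0

The pieces without y' make up ∂F/∂x and the coefficient of y' is ∂F/∂y:
  ∂F/∂x = 8x^3,
  ∂F/∂y = 24y^3.

Since d/dx[F] = ∂F/∂x + (∂F/∂y)·y' = 0, solve for y':
  (∂F/∂y)·y' = -∂F/∂x
  dy/dx = -(∂F/∂x)/(∂F/∂y) = -(8x^3)/(24y^3) = -x^3/(3y^3)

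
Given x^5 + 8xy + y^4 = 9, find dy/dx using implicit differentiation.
Differentiate both sides with respect to x, treating y as y(x). By the chain rule, any term containing y contributes a factor of y' = dy/dx when we differentiate it.

Move every term to one side and write the relation as F(x, y) = 0. Term by term,
  d/dx[x^5] = 5x^4
  d/dx[8xy] = 8x·y' + 8y
  d/dx[y^4] = 4y^3·y'
  d/dx[-9] = 0

The pieces without y' make up ∂F/∂x and the coefficient of y' is ∂F/∂y:
  ∂F/∂x = 5x^4 + 8y,
  ∂F/∂y = 8x + 4y^3.

Since d/dx[F] = ∂F/∂x + (∂F/∂y)·y' = 0, solve for y':
  (∂F/∂y)·y' = -∂F/∂x
  dy/dx = -(∂F/∂x)/(∂F/∂y) = -(5x^4 + 8y)/(8x + 4y^3) = (-5x^4 - 8y)/(4(2x + y^3))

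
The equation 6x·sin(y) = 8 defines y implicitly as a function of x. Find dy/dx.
Differentiate both sides with respect to x, treating y as y(x). By the chain rule, any term containing y contributes a factor of y' = dy/dx when we differentiate it.

Move every term to one side and write the relation as F(x, y) = 0. Term by term,
  d/dx[6x·sin(y)] = 6x·y'·cos(y) + 6sin(y)
  d/dx[-8] = 0

The pieces without y' make up ∂F/∂x and the coefficient of y' is ∂F/∂y:
  ∂F/∂x = 6sin(y),
  ∂F/∂y = 6x·cos(y).

Since d/dx[F] = ∂F/∂x + (∂F/∂y)·y' = 0, solve for y':
  (∂F/∂y)·y' = -∂F/∂x
  dy/dx = -(∂F/∂x)/(∂F/∂y) = -(6sin(y))/(6x·cos(y)) = -tan(y)/x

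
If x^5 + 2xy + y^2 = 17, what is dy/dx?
Take d/dx of both sides. Since y is implicitly a function of x, the chain rule attaches a y' = dy/dx factor whenever we differentiate through y.

Set F(x, y) = (left side) − (right side), so the curve is F = 0. Differentiating each term of F:
  d/dx[x^5] = 5x^4
  d/dx[2xy] = 2x·y' + 2y
  d/dx[y^2] = 2y·y'
  d/dx[-17] = 0

Collecting, the y'-free part is the partial derivative in x and the y' coefficient is the partial derivative in y:
  ∂F/∂x = 5x^4 + 2y
  ∂F/∂y = 2x + 2y

so d/dx[F(x, y(x))] = ∂F/∂x + (∂F/∂y)·y' = 0. Rearranging,
  dy/dx = -(∂F/∂x)/(∂F/∂y) = -(5x^4 + 2y)/(2x + 2y) = (-5x^4/2 - y)/(x + y)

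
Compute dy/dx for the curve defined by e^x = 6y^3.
Apply d/dx to both sides, remembering that y depends on x. Each occurrence of y therefore brings in a y' = dy/dx via the chain rule.

With F(x, y) equal to the left-hand side minus the right, differentiate F term by term:
  d/dx[-6y^3] = -18y^2·y'
  d/dx[e^(x)] = e^(x)
Adding these up, d/dx[F] = 0 becomes
  (e^(x)) + (-18y^2)·y' = 0,
so isolating y',
  dy/dx = -(e^(x))/(-18y^2) = e^(x)/(18y^2)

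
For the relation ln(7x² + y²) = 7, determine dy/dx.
Apply d/dx to both sides, remembering that y depends on x. Each occurrence of y therefore brings in a y' = dy/dx via the chain rule.

With F(x, y) equal to the left-hand side minus the right, differentiate F term by term:
  d/dx[ln(7x^2 + y^2)] = (14x + 2y·y')/(7x^2 + y^2)
  d/dx[-7] = 0
Adding these up, d/dx[F] = 0 becomes
  (14x/(7x^2 + y^2)) + (2y/(7x^2 + y^2))·y' = 0,
so isolating y',
  dy/dx = -(14x/(7x^2 + y^2))/(2y/(7x^2 + y^2)) = -7x/y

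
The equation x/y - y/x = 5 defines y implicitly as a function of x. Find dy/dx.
Take d/dx of both sides. Since y is implicitly a function of x, the chain rule attaches a y' = dy/dx factor whenever we differentiate through y.

Set F(x, y) = (left side) − (right side), so the curve is F = 0. Differentiating each term of F:
  d/dx[x/y] = -x·y'/y^2 + 1/y
  d/dx[-y/x] = -y'/x + y/x^2
  d/dx[-5] = 0

Collecting, the y'-free part is the partial derivative in x and the y' coefficient is the partial derivative in y:
  ∂F/∂x = 1/y + y/x^2
  ∂F/∂y = -x/y^2 - 1/x

so d/dx[F(x, y(x))] = ∂F/∂x + (∂F/∂y)·y' = 0. Rearranging,
  dy/dx = -(∂F/∂x)/(∂F/∂y) = -(1/y + y/x^2)/(-x/y^2 - 1/x)
        = -((x^2 + y^2)/(x^2y))/(-(x^2 + y^2)/(xy^2)) = y/x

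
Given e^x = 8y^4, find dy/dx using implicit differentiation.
Differentiate the relation implicitly: treat y = y(x) and apply the chain rule, so every y-derivative picks up a y' = dy/dx factor.

With everything moved to the left-hand side, differentiate term by term:
  d/dx[-8y^4] = -32y^3·y'
  d/dx[e^(x)] = e^(x)

Separating the contributions that come from x directly and those that come through y:
  without y':      e^(x)
  multiplying y':  -32y^3

so (e^(x)) + (-32y^3)·y' = 0, and therefore
  dy/dx = -(e^(x))/(-32y^3) = e^(x)/(32y^3)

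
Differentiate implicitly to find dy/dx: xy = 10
Apply d/dx to both sides, remembering that y depends on x. Each occurrence of y therefore brings in a y' = dy/dx via the chain rule.

With F(x, y) equal to the left-hand side minus the right, differentiate F term by term:
  d/dx[xy] = x·y' + y
  d/dx[-10] = 0
Adding these up, d/dx[F] = 0 becomes
  (y) + (x)·y' = 0,
so isolating y',
  dy/dx = -(y)/(x) = -y/x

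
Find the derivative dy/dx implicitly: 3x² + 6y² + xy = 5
Differentiate both sides with respect to x, treating y as y(x). By the chain rule, any term containing y contributes a factor of y' = dy/dx when we differentiate it.

Move every term to one side and write the relation as F(x, y) = 0. Term by term,
  d/dx[3x^2] = 6x
  d/dx[xy] = x·y' + y
  d/dx[6y^2] = 12y·y'
  d/dx[-5] = 0

The pieces without y' make up ∂F/∂x and the coefficient of y' is ∂F/∂y:
  ∂F/∂x = 6x + y,
  ∂F/∂y = x + 12y.

Since d/dx[F] = ∂F/∂x + (∂F/∂y)·y' = 0, solve for y':
  (∂F/∂y)·y' = -∂F/∂x
  dy/dx = -(∂F/∂x)/(∂F/∂y) = -(6x + y)/(x + 12y) = (-6x - y)/(x + 12y)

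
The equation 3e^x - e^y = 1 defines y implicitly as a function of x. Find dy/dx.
Take d/dx of both sides. Since y is implicitly a function of x, the chain rule attaches a y' = dy/dx factor whenever we differentiate through y.

Set F(x, y) = (left side) − (right side), so the curve is F = 0. Differentiating each term of F:
  d/dx[3e^(x)] = 3e^(x)
  d/dx[-e^(y)] = -y'·e^(y)
  d/dx[-1] = 0

Collecting, the y'-free part is the partial derivative in x and the y' coefficient is the partial derivative in y:
  ∂F/∂x = 3e^(x)
  ∂F/∂y = -e^(y)

so d/dx[F(x, y(x))] = ∂F/∂x + (∂F/∂y)·y' = 0. Rearranging,
  dy/dx = -(∂F/∂x)/(∂F/∂y) = -(3e^(x))/(-e^(y)) = 3e^(x - y)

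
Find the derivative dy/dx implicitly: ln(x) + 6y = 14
Differentiate the relation implicitly: treat y = y(x) and apply the chain rule, so every y-derivative picks up a y' = dy/dx factor.

With everything moved to the left-hand side, differentiate term by term:
  d/dx[6y] = 6·y'
  d/dx[ln(x)] = 1/x
  d/dx[-14] = 0

Separating the contributions that come from x directly and those that come through y:
  without y':      1/x
  multiplying y':  6

so (1/x) + (6)·y' = 0, and therefore
  dy/dx = -(1/x)/(6) = -1/(6x)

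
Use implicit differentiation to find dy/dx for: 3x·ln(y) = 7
Differentiate the relation implicitly: treat y = y(x) and apply the chain rule, so every y-derivative picks up a y' = dy/dx factor.

With everything moved to the left-hand side, differentiate term by term:
  d/dx[3x·ln(y)] = 3x·y'/y + 3ln(y)
  d/dx[-7] = 0

Separating the contributions that come from x directly and those that come through y:
  without y':      3ln(y)
  multiplying y':  3x/y

so (3ln(y)) + (3x/y)·y' = 0, and therefore
  dy/dx = -(3ln(y))/(3x/y) = -y·ln(y)/x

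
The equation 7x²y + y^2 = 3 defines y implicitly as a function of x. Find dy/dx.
Differentiate both sides with respect to x, treating y as y(x). By the chain rule, any term containing y contributes a factor of y' = dy/dx when we differentiate it.

Move every term to one side and write the relation as F(x, y) = 0. Term by term,
  d/dx[7x^2y] = 7x^2·y' + 14xy
  d/dx[y^2] = 2y·y'
  d/dx[-3] = 0

The pieces without y' make up ∂F/∂x and the coefficient of y' is ∂F/∂y:
  ∂F/∂x = 14xy,
  ∂F/∂y = 7x^2 + 2y.

Since d/dx[F] = ∂F/∂x + (∂F/∂y)·y' = 0, solve for y':
  (∂F/∂y)·y' = -∂F/∂x
  dy/dx = -(∂F/∂x)/(∂F/∂y) = -(14xy)/(7x^2 + 2y) = -14xy/(7x^2 + 2y)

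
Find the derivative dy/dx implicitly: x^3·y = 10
Take d/dx of both sides. Since y is implicitly a function of x, the chain rule attaches a y' = dy/dx factor whenever we differentiate through y.

Set F(x, y) = (left side) − (right side), so the curve is F = 0. Differentiating each term of F:
  d/dx[x^3y] = x^3·y' + 3x^2y
  d/dx[-10] = 0

Collecting, the y'-free part is the partial derivative in x and the y' coefficient is the partial derivative in y:
  ∂F/∂x = 3x^2y
  ∂F/∂y = x^3

so d/dx[F(x, y(x))] = ∂F/∂x + (∂F/∂y)·y' = 0. Rearranging,
  dy/dx = -(∂F/∂x)/(∂F/∂y) = -(3x^2y)/(x^3) = -3y/x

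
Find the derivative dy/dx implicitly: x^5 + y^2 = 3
Differentiate the relation implicitly: treat y = y(x) and apply the chain rule, so every y-derivative picks up a y' = dy/dx factor.

With everything moved to the left-hand side, differentiate term by term:
  d/dx[x^5] = 5x^4
  d/dx[y^2] = 2y·y'
  d/dx[-3] = 0

Separating the contributions that come from x directly and those that come through y:
  without y':      5x^4
  multiplying y':  2y

so (5x^4) + (2y)·y' = 0, and therefore
  dy/dx = -(5x^4)/(2y) = -5x^4/(2y)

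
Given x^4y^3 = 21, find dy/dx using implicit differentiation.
Differentiate the relation implicitly: treat y = y(x) and apply the chain rule, so every y-derivative picks up a y' = dy/dx factor.

With everything moved to the left-hand side, differentiate term by term:
  d/dx[x^4y^3] = 3x^4y^2·y' + 4x^3y^3
  d/dx[-21] = 0

Separating the contributions that come from x directly and those that come through y:
  without y':      4x^3y^3
  multiplying y':  3x^4y^2

so (4x^3y^3) + (3x^4y^2)·y' = 0, and therefore
  dy/dx = -(4x^3y^3)/(3x^4y^2) = -4y/(3x)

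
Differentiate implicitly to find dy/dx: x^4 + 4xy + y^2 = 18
Apply d/dx to both sides, remembering that y depends on x. Each occurrence of y therefore brings in a y' = dy/dx via the chain rule.

With F(x, y) equal to the left-hand side minus the right, differentiate F term by term:
  d/dx[x^4] = 4x^3
  d/dx[4xy] = 4x·y' + 4y
  d/dx[y^2] = 2y·y'
  d/dx[-18] = 0
Adding these up, d/dx[F] = 0 becomes
  (4x^3 + 4y) + (4x + 2y)·y' = 0,
so isolating y',
  dy/dx = -(4x^3 + 4y)/(4x + 2y) = 2(-x^3 - y)/(2x + y)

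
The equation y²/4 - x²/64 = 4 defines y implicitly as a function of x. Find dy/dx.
Apply d/dx to both sides, remembering that y depends on x. Each occurrence of y therefore brings in a y' = dy/dx via the chain rule.

With F(x, y) equal to the left-hand side minus the right, differentiate F term by term:
  d/dx[-x^2/64] = -x/32
  d/dx[y^2/4] = y·y'/2
  d/dx[-4] = 0
Adding these up, d/dx[F] = 0 becomes
  (-x/32) + (y/2)·y' = 0,
so isolating y',
  dy/dx = -(-x/32)/(y/2) = x/(16y)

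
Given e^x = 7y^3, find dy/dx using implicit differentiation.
Differentiate the relation implicitly: treat y = y(x) and apply the chain rule, so every y-derivative picks up a y' = dy/dx factor.

With everything moved to the left-hand side, differentiate term by term:
  d/dx[-7y^3] = -21y^2·y'
  d/dx[e^(x)] = e^(x)

Separating the contributions that come from x directly and those that come through y:
  without y':      e^(x)
  multiplying y':  -21y^2

so (e^(x)) + (-21y^2)·y' = 0, and therefore
  dy/dx = -(e^(x))/(-21y^2) = e^(x)/(21y^2)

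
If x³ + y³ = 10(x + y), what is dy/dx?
Differentiate the relation implicitly: treat y = y(x) and apply the chain rule, so every y-derivative picks up a y' = dy/dx factor.

With everything moved to the left-hand side, differentiate term by term:
  d/dx[x^3] = 3x^2
  d/dx[-10x] = -10
  d/dx[y^3] = 3y^2·y'
  d/dx[-10y] = -10·y'

Separating the contributions that come from x directly and those that come through y:
  without y':      3x^2 - 10
  multiplying y':  3y^2 - 10

so (3x^2 - 10) + (3y^2 - 10)·y' = 0, and therefore
  dy/dx = -(3x^2 - 10)/(3y^2 - 10) = (10 - 3x^2)/(3y^2 - 10)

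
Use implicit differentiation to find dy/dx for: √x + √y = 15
Differentiate both sides with respect to x, treating y as y(x). By the chain rule, any term containing y contributes a factor of y' = dy/dx when we differentiate it.

Move every term to one side and write the relation as F(x, y) = 0. Term by term,
  d/dx[√(x)] = 1/(2√(x))
  d/dx[√(y)] = y'/(2√(y))
  d/dx[-15] = 0

The pieces without y' make up ∂F/∂x and the coefficient of y' is ∂F/∂y:
  ∂F/∂x = 1/(2√(x)),
  ∂F/∂y = 1/(2√(y)).

Since d/dx[F] = ∂F/∂x + (∂F/∂y)·y' = 0, solve for y':
  (∂F/∂y)·y' = -∂F/∂x
  dy/dx = -(∂F/∂x)/(∂F/∂y) = -(1/(2√(x)))/(1/(2√(y))) = -√(y)/√(x)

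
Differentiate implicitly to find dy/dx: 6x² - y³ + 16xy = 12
Apply d/dx to both sides, remembering that y depends on x. Each occurrence of y therefore brings in a y' = dy/dx via the chain rule.

With F(x, y) equal to the left-hand side minus the right, differentiate F term by term:
  d/dx[6x^2] = 12x
  d/dx[16xy] = 16x·y' + 16y
  d/dx[-y^3] = -3y^2·y'
  d/dx[-12] = 0
Adding these up, d/dx[F] = 0 becomes
  (12x + 16y) + (16x - 3y^2)·y' = 0,
so isolating y',
  dy/dx = -(12x + 16y)/(16x - 3y^2) = 4(-3x - 4y)/(16x - 3y^2)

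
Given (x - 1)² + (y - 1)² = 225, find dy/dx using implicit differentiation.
Differentiate the relation implicitly: treat y = y(x) and apply the chain rule, so every y-derivative picks up a y' = dy/dx factor.

With everything moved to the left-hand side, differentiate term by term:
  d/dx[(x - 1)^2] = 2x - 2
  d/dx[(y - 1)^2] = 2·y'(y - 1)
  d/dx[-225] = 0

Separating the contributions that come from x directly and those that come through y:
  without y':      2x - 2
  multiplying y':  2y - 2

so (2x - 2) + (2y - 2)·y' = 0, and therefore
  dy/dx = -(2x - 2)/(2y - 2) = (1 - x)/(y - 1)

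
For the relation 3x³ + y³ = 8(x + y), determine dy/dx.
Differentiate the relation implicitly: treat y = y(x) and apply the chain rule, so every y-derivative picks up a y' = dy/dx factor.

With everything moved to the left-hand side, differentiate term by term:
  d/dx[3x^3] = 9x^2
  d/dx[-8x] = -8
  d/dx[y^3] = 3y^2·y'
  d/dx[-8y] = -8·y'

Separating the contributions that come from x directly and those that come through y:
  without y':      9x^2 - 8
  multiplying y':  3y^2 - 8

so (9x^2 - 8) + (3y^2 - 8)·y' = 0, and therefore
  dy/dx = -(9x^2 - 8)/(3y^2 - 8) = (8 - 9x^2)/(3y^2 - 8)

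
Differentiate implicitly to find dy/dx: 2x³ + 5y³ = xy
Take d/dx of both sides. Since y is implicitly a function of x, the chain rule attaches a y' = dy/dx factor whenever we differentiate through y.

Set F(x, y) = (left side) − (right side), so the curve is F = 0. Differentiating each term of F:
  d/dx[2x^3] = 6x^2
  d/dx[-xy] = -x·y' - y
  d/dx[5y^3] = 15y^2·y'

Collecting, the y'-free part is the partial derivative in x and the y' coefficient is the partial derivative in y:
  ∂F/∂x = 6x^2 - y
  ∂F/∂y = -x + 15y^2

so d/dx[F(x, y(x))] = ∂F/∂x + (∂F/∂y)·y' = 0. Rearranging,
  dy/dx = -(∂F/∂x)/(∂F/∂y) = -(6x^2 - y)/(-x + 15y^2) = (6x^2 - y)/(x - 15y^2)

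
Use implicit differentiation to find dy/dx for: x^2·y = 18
Differentiate the relation implicitly: treat y = y(x) and apply the chain rule, so every y-derivative picks up a y' = dy/dx factor.

With everything moved to the left-hand side, differentiate term by term:
  d/dx[x^2y] = x^2·y' + 2xy
  d/dx[-18] = 0

Separating the contributions that come from x directly and those that come through y:
  without y':      2xy
  multiplying y':  x^2

so (2xy) + (x^2)·y' = 0, and therefore
  dy/dx = -(2xy)/(x^2) = -2y/x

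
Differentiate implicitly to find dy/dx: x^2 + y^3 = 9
Take d/dx of both sides. Since y is implicitly a function of x, the chain rule attaches a y' = dy/dx factor whenever we differentiate through y.

Set F(x, y) = (left side) − (right side), so the curve is F = 0. Differentiating each term of F:
  d/dx[x^2] = 2x
  d/dx[y^3] = 3y^2·y'
  d/dx[-9] = 0

Collecting, the y'-free part is the partial derivative in x and the y' coefficient is the partial derivative in y:
  ∂F/∂x = 2x
  ∂F/∂y = 3y^2

so d/dx[F(x, y(x))] = ∂F/∂x + (∂F/∂y)·y' = 0. Rearranging,
  dy/dx = -(∂F/∂x)/(∂F/∂y) = -(2x)/(3y^2) = -2x/(3y^2)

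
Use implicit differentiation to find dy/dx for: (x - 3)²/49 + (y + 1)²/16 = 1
Differentiate both sides with respect to x, treating y as y(x). By the chain rule, any term containing y contributes a factor of y' = dy/dx when we differentiate it.

Move every term to one side and write the relation as F(x, y) = 0. Term by term,
  d/dx[(x - 3)^2/49] = 2x/49 - 6/49
  d/dx[(y + 1)^2/16] = y'(y + 1)/8
  d/dx[-1] = 0

The pieces without y' make up ∂F/∂x and the coefficient of y' is ∂F/∂y:
  ∂F/∂x = 2x/49 - 6/49,
  ∂F/∂y = y/8 + 1/8.

Since d/dx[F] = ∂F/∂x + (∂F/∂y)·y' = 0, solve for y':
  (∂F/∂y)·y' = -∂F/∂x
  dy/dx = -(∂F/∂x)/(∂F/∂y) = -(2x/49 - 6/49)/(y/8 + 1/8)
        = -(2(x - 3)/49)/((y + 1)/8) = 16(3 - x)/(49(y + 1))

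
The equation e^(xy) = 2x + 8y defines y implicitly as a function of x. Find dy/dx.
Take d/dx of both sides. Since y is implicitly a function of x, the chain rule attaches a y' = dy/dx factor whenever we differentiate through y.

Set F(x, y) = (left side) − (right side), so the curve is F = 0. Differentiating each term of F:
  d/dx[-2x] = -2
  d/dx[-8y] = -8·y'
  d/dx[e^(xy)] = (x·y' + y)·e^(xy)

Collecting, the y'-free part is the partial derivative in x and the y' coefficient is the partial derivative in y:
  ∂F/∂x = y·e^(xy) - 2
  ∂F/∂y = x·e^(xy) - 8

so d/dx[F(x, y(x))] = ∂F/∂x + (∂F/∂y)·y' = 0. Rearranging,
  dy/dx = -(∂F/∂x)/(∂F/∂y) = -(y·e^(xy) - 2)/(x·e^(xy) - 8) = (-y·e^(xy) + 2)/(x·e^(xy) - 8)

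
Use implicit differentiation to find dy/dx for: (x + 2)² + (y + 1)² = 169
Differentiate both sides with respect to x, treating y as y(x). By the chain rule, any term containing y contributes a factor of y' = dy/dx when we differentiate it.

Move every term to one side and write the relation as F(x, y) = 0. Term by term,
  d/dx[(x + 2)^2] = 2x + 4
  d/dx[(y + 1)^2] = 2·y'(y + 1)
  d/dx[-169] = 0

The pieces without y' make up ∂F/∂x and the coefficient of y' is ∂F/∂y:
  ∂F/∂x = 2x + 4,
  ∂F/∂y = 2y + 2.

Since d/dx[F] = ∂F/∂x + (∂F/∂y)·y' = 0, solve for y':
  (∂F/∂y)·y' = -∂F/∂x
  dy/dx = -(∂F/∂x)/(∂F/∂y) = -(2x + 4)/(2y + 2) = (-x - 2)/(y + 1)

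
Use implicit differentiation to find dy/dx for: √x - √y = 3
Differentiate both sides with respect to x, treating y as y(x). By the chain rule, any term containing y contributes a factor of y' = dy/dx when we differentiate it.

Move every term to one side and write the relation as F(x, y) = 0. Term by term,
  d/dx[√(x)] = 1/(2√(x))
  d/dx[-√(y)] = -y'/(2√(y))
  d/dx[-3] = 0

The pieces without y' make up ∂F/∂x and the coefficient of y' is ∂F/∂y:
  ∂F/∂x = 1/(2√(x)),
  ∂F/∂y = -1/(2√(y)).

Since d/dx[F] = ∂F/∂x + (∂F/∂y)·y' = 0, solve for y':
  (∂F/∂y)·y' = -∂F/∂x
  dy/dx = -(∂F/∂x)/(∂F/∂y) = -(1/(2√(x)))/(-1/(2√(y))) = √(y)/√(x)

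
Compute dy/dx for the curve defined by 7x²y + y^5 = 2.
Apply d/dx to both sides, remembering that y depends on x. Each occurrence of y therefore brings in a y' = dy/dx via the chain rule.

With F(x, y) equal to the left-hand side minus the right, differentiate F term by term:
  d/dx[7x^2y] = 7x^2·y' + 14xy
  d/dx[y^5] = 5y^4·y'
  d/dx[-2] = 0
Adding these up, d/dx[F] = 0 becomes
  (14xy) + (7x^2 + 5y^4)·y' = 0,
so isolating y',
  dy/dx = -(14xy)/(7x^2 + 5y^4) = -14xy/(7x^2 + 5y^4)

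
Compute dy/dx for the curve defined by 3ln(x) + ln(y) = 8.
Apply d/dx to both sides, remembering that y depends on x. Each occurrence of y therefore brings in a y' = dy/dx via the chain rule.

With F(x, y) equal to the left-hand side minus the right, differentiate F term by term:
  d/dx[3ln(x)] = 3/x
  d/dx[ln(y)] = y'/y
  d/dx[-8] = 0
Adding these up, d/dx[F] = 0 becomes
  (3/x) + (1/y)·y' = 0,
so isolating y',
  dy/dx = -(3/x)/(1/y) = -3y/x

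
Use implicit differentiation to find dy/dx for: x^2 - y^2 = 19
Take d/dx of both sides. Since y is implicitly a function of x, the chain rule attaches a y' = dy/dx factor whenever we differentiate through y.

Set F(x, y) = (left side) − (right side), so the curve is F = 0. Differentiating each term of F:
  d/dx[x^2] = 2x
  d/dx[-y^2] = -2y·y'
  d/dx[-19] = 0

Collecting, the y'-free part is the partial derivative in x and the y' coefficient is the partial derivative in y:
  ∂F/∂x = 2x
  ∂F/∂y = -2y

so d/dx[F(x, y(x))] = ∂F/∂x + (∂F/∂y)·y' = 0. Rearranging,
  dy/dx = -(∂F/∂x)/(∂F/∂y) = -(2x)/(-2y) = x/y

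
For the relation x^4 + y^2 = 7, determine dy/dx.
Differentiate the relation implicitly: treat y = y(x) and apply the chain rule, so every y-derivative picks up a y' = dy/dx factor.

With everything moved to the left-hand side, differentiate term by term:
  d/dx[x^4] = 4x^3
  d/dx[y^2] = 2y·y'
  d/dx[-7] = 0

Separating the contributions that come from x directly and those that come through y:
  without y':      4x^3
  multiplying y':  2y

so (4x^3) + (2y)·y' = 0, and therefore
  dy/dx = -(4x^3)/(2y) = -2x^3/y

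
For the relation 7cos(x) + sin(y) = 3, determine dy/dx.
Differentiate the relation implicitly: treat y = y(x) and apply the chain rule, so every y-derivative picks up a y' = dy/dx factor.

With everything moved to the left-hand side, differentiate term by term:
  d/dx[sin(y)] = y'·cos(y)
  d/dx[7cos(x)] = -7sin(x)
  d/dx[-3] = 0

Separating the contributions that come from x directly and those that come through y:
  without y':      -7sin(x)
  multiplying y':  cos(y)

so (-7sin(x)) + (cos(y))·y' = 0, and therefore
  dy/dx = -(-7sin(x))/(cos(y)) = 7sin(x)/cos(y)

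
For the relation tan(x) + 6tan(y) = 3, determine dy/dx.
Differentiate both sides with respect to x, treating y as y(x). By the chain rule, any term containing y contributes a factor of y' = dy/dx when we differentiate it.

Move every term to one side and write the relation as F(x, y) = 0. Term by term,
  d/dx[tan(x)] = tan(x)^2 + 1
  d/dx[6tan(y)] = 6·y'(tan(y)^2 + 1)
  d/dx[-3] = 0

The pieces without y' make up ∂F/∂x and the coefficient of y' is ∂F/∂y:
  ∂F/∂x = tan(x)^2 + 1,
  ∂F/∂y = 6tan(y)^2 + 6.

Since d/dx[F] = ∂F/∂x + (∂F/∂y)·y' = 0, solve for y':
  (∂F/∂y)·y' = -∂F/∂x
  dy/dx = -(∂F/∂x)/(∂F/∂y) = -(tan(x)^2 + 1)/(6tan(y)^2 + 6) = -cos(y)^2/(6cos(x)^2)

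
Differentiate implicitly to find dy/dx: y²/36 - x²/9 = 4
Differentiate both sides with respect to x, treating y as y(x). By the chain rule, any term containing y contributes a factor of y' = dy/dx when we differentiate it.

Move every term to one side and write the relation as F(x, y) = 0. Term by term,
  d/dx[-x^2/9] = -2x/9
  d/dx[y^2/36] = y·y'/18
  d/dx[-4] = 0

The pieces without y' make up ∂F/∂x and the coefficient of y' is ∂F/∂y:
  ∂F/∂x = -2x/9,
  ∂F/∂y = y/18.

Since d/dx[F] = ∂F/∂x + (∂F/∂y)·y' = 0, solve for y':
  (∂F/∂y)·y' = -∂F/∂x
  dy/dx = -(∂F/∂x)/(∂F/∂y) = -(-2x/9)/(y/18) = 4x/y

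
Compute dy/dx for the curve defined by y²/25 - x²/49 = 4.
Differentiate the relation implicitly: treat y = y(x) and apply the chain rule, so every y-derivative picks up a y' = dy/dx factor.

With everything moved to the left-hand side, differentiate term by term:
  d/dx[-x^2/49] = -2x/49
  d/dx[y^2/25] = 2y·y'/25
  d/dx[-4] = 0

Separating the contributions that come from x directly and those that come through y:
  without y':      -2x/49
  multiplying y':  2y/25

so (-2x/49) + (2y/25)·y' = 0, and therefore
  dy/dx = -(-2x/49)/(2y/25) = 25x/(49y)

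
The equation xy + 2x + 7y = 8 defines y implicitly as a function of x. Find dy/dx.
Apply d/dx to both sides, remembering that y depends on x. Each occurrence of y therefore brings in a y' = dy/dx via the chain rule.

With F(x, y) equal to the left-hand side minus the right, differentiate F term by term:
  d/dx[xy] = x·y' + y
  d/dx[2x] = 2
  d/dx[7y] = 7·y'
  d/dx[-8] = 0
Adding these up, d/dx[F] = 0 becomes
  (y + 2) + (x + 7)·y' = 0,
so isolating y',
  dy/dx = -(y + 2)/(x + 7) = (-y - 2)/(x + 7)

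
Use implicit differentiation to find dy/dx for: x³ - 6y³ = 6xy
Apply d/dx to both sides, remembering that y depends on x. Each occurrence of y therefore brings in a y' = dy/dx via the chain rule.

With F(x, y) equal to the left-hand side minus the right, differentiate F term by term:
  d/dx[x^3] = 3x^2
  d/dx[-6xy] = -6x·y' - 6y
  d/dx[-6y^3] = -18y^2·y'
Adding these up, d/dx[F] = 0 becomes
  (3x^2 - 6y) + (-6x - 18y^2)·y' = 0,
so isolating y',
  dy/dx = -(3x^2 - 6y)/(-6x - 18y^2) = (x^2/2 - y)/(x + 3y^2)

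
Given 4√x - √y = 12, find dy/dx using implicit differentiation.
Take d/dx of both sides. Since y is implicitly a function of x, the chain rule attaches a y' = dy/dx factor whenever we differentiate through y.

Set F(x, y) = (left side) − (right side), so the curve is F = 0. Differentiating each term of F:
  d/dx[4√(x)] = 2/√(x)
  d/dx[-√(y)] = -y'/(2√(y))
  d/dx[-12] = 0

Collecting, the y'-free part is the partial derivative in x and the y' coefficient is the partial derivative in y:
  ∂F/∂x = 2/√(x)
  ∂F/∂y = -1/(2√(y))

so d/dx[F(x, y(x))] = ∂F/∂x + (∂F/∂y)·y' = 0. Rearranging,
  dy/dx = -(∂F/∂x)/(∂F/∂y) = -(2/√(x))/(-1/(2√(y))) = 4√(y)/√(x)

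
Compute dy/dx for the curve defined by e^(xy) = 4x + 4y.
Differentiate the relation implicitly: treat y = y(x) and apply the chain rule, so every y-derivative picks up a y' = dy/dx factor.

With everything moved to the left-hand side, differentiate term by term:
  d/dx[-4x] = -4
  d/dx[-4y] = -4·y'
  d/dx[e^(xy)] = (x·y' + y)·e^(xy)

Separating the contributions that come from x directly and those that come through y:
  without y':      y·e^(xy) - 4
  multiplying y':  x·e^(xy) - 4

so (y·e^(xy) - 4) + (x·e^(xy) - 4)·y' = 0, and therefore
  dy/dx = -(y·e^(xy) - 4)/(x·e^(xy) - 4) = (-y·e^(xy) + 4)/(x·e^(xy) - 4)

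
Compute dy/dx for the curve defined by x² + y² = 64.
Apply d/dx to both sides, remembering that y depends on x. Each occurrence of y therefore brings in a y' = dy/dx via the chain rule.

With F(x, y) equal to the left-hand side minus the right, differentiate F term by term:
  d/dx[x^2] = 2x
  d/dx[y^2] = 2y·y'
  d/dx[-64] = 0
Adding these up, d/dx[F] = 0 becomes
  (2x) + (2y)·y' = 0,
so isolating y',
  dy/dx = -(2x)/(2y) = -x/y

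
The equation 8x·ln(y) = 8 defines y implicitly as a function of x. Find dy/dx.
Take d/dx of both sides. Since y is implicitly a function of x, the chain rule attaches a y' = dy/dx factor whenever we differentiate through y.

Set F(x, y) = (left side) − (right side), so the curve is F = 0. Differentiating each term of F:
  d/dx[8x·ln(y)] = 8x·y'/y + 8ln(y)
  d/dx[-8] = 0

Collecting, the y'-free part is the partial derivative in x and the y' coefficient is the partial derivative in y:
  ∂F/∂x = 8ln(y)
  ∂F/∂y = 8x/y

so d/dx[F(x, y(x))] = ∂F/∂x + (∂F/∂y)·y' = 0. Rearranging,
  dy/dx = -(∂F/∂x)/(∂F/∂y) = -(8ln(y))/(8x/y) = -y·ln(y)/x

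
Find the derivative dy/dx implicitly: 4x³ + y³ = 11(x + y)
Take d/dx of both sides. Since y is implicitly a function of x, the chain rule attaches a y' = dy/dx factor whenever we differentiate through y.

Set F(x, y) = (left side) − (right side), so the curve is F = 0. Differentiating each term of F:
  d/dx[4x^3] = 12x^2
  d/dx[-11x] = -11
  d/dx[y^3] = 3y^2·y'
  d/dx[-11y] = -11·y'

Collecting, the y'-free part is the partial derivative in x and the y' coefficient is the partial derivative in y:
  ∂F/∂x = 12x^2 - 11
  ∂F/∂y = 3y^2 - 11

so d/dx[F(x, y(x))] = ∂F/∂x + (∂F/∂y)·y' = 0. Rearranging,
  dy/dx = -(∂F/∂x)/(∂F/∂y) = -(12x^2 - 11)/(3y^2 - 11) = (11 - 12x^2)/(3y^2 - 11)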